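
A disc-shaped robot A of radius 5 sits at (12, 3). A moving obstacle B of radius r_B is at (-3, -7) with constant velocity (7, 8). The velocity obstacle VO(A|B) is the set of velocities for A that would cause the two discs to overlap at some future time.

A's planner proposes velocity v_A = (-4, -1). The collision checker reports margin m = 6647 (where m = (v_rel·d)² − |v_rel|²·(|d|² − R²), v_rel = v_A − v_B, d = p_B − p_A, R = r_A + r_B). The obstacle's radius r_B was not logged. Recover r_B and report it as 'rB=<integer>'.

m = 6647
d = (-15, -10);  v_rel = (-11, -9),  |v_rel|² = 202
v_rel×d = (-11)·(-10) − (-9)·(-15) = -25
since m = R²·202 − (-25)²:  R² = (625 + 6647) / 202 = 36
R = √36 = 6  ⇒  r_B = 6 − 5 = 1

rB=1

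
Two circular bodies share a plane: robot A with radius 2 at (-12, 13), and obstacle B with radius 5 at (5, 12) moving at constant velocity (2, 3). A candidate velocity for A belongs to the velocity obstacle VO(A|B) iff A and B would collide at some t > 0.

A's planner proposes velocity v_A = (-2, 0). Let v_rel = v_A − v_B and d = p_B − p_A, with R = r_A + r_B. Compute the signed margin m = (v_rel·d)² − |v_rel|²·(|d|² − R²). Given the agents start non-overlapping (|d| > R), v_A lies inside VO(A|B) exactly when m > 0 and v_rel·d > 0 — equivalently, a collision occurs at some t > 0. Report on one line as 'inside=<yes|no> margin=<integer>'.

d = (17, -1),  |d|² = 290;  R = 2+5 = 7,  c = 290−7² = 241
v_rel = (-4, -3),  |v_rel|² = 25;  v_rel·d = (-4)·(17) + (-3)·(-1) = -65
25·t² + 130·t + 241 = 0  ⇒  m = (-65)² − 25·241 = -1800
m = -1800 < 0,  v_rel·d = -65 < 0  ⇒  outside

inside=no margin=-1800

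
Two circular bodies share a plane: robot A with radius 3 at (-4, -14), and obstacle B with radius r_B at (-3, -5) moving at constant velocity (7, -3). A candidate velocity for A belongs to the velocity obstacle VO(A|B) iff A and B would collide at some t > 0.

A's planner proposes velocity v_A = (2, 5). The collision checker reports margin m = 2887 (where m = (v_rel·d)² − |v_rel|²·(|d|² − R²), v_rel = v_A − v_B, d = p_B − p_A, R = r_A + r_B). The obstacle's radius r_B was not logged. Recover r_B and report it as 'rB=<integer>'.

m = 2887
d = (1, 9);  v_rel = (-5, 8),  |v_rel|² = 89
v_rel×d = (-5)·(9) − (8)·(1) = -53
since m = R²·89 − (-53)²:  R² = (2809 + 2887) / 89 = 64
R = √64 = 8  ⇒  r_B = 8 − 3 = 5

rB=5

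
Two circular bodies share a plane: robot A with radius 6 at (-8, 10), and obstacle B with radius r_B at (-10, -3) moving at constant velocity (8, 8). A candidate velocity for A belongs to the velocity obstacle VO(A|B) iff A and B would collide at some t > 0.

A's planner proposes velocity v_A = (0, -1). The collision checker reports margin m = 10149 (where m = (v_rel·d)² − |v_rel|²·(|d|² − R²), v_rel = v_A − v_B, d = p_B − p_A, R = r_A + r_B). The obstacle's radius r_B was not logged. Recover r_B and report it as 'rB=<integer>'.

m = 10149
d = (-2, -13);  v_rel = (-8, -9),  |v_rel|² = 145
v_rel×d = (-8)·(-13) − (-9)·(-2) = 86
since m = R²·145 − 86²:  R² = (7396 + 10149) / 145 = 121
R = √121 = 11  ⇒  r_B = 11 − 6 = 5

rB=5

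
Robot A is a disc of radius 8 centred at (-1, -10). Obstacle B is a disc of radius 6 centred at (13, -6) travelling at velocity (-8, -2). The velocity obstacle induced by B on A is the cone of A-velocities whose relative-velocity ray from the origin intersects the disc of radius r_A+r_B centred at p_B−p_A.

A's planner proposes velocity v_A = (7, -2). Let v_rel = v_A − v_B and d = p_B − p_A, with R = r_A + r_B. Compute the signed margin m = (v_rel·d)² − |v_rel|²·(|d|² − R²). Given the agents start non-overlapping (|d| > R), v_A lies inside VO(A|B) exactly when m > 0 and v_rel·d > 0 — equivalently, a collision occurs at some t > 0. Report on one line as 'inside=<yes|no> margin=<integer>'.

d = (14, 4),  |d|² = 212;  R = 8+6 = 14,  c = 212−14² = 16
v_rel = (15, 0),  |v_rel|² = 225;  v_rel·d = (15)·(14) + (0)·(4) = 210
225·t² − 420·t + 16 = 0  ⇒  m = 210² − 225·16 = 40500
m = 40500 > 0,  v_rel·d = 210 > 0  ⇒  inside

inside=yes margin=40500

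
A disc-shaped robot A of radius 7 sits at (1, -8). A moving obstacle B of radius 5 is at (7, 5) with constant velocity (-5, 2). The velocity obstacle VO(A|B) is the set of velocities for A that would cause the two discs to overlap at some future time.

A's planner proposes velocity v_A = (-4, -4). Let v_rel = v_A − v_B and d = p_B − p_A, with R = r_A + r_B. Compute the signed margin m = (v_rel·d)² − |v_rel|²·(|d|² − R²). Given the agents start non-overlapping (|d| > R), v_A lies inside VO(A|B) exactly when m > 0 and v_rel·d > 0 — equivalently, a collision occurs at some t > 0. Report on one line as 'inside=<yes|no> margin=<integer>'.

d = (6, 13),  |d|² = 205;  R = 7+5 = 12,  c = 205−12² = 61
v_rel = (1, -6),  |v_rel|² = 37;  v_rel·d = (1)·(6) + (-6)·(13) = -72
37·t² + 144·t + 61 = 0  ⇒  m = (-72)² − 37·61 = 2927
m = 2927 > 0,  v_rel·d = -72 < 0  ⇒  outside

inside=no margin=2927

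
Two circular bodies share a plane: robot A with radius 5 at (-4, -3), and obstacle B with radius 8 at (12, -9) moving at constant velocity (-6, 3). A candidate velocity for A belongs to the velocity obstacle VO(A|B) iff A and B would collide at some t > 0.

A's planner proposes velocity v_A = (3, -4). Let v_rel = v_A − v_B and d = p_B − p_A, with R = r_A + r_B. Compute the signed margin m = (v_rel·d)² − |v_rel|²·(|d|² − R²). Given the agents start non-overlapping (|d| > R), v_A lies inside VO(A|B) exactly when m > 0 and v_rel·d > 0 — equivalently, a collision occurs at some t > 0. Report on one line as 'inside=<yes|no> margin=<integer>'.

d = (16, -6),  |d|² = 292;  R = 5+8 = 13,  c = 292−13² = 123
v_rel = (9, -7),  |v_rel|² = 130;  v_rel·d = (9)·(16) + (-7)·(-6) = 186
130·t² − 372·t + 123 = 0  ⇒  m = 186² − 130·123 = 18606
m = 18606 > 0,  v_rel·d = 186 > 0  ⇒  inside

inside=yes margin=18606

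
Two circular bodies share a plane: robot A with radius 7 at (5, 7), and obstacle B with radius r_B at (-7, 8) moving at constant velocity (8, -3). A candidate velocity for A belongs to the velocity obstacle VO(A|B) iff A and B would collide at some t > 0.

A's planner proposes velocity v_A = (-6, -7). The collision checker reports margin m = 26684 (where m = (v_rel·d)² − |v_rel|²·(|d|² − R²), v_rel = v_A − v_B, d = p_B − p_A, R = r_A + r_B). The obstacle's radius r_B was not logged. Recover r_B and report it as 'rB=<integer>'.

m = 26684
d = (-12, 1);  v_rel = (-14, -4),  |v_rel|² = 212
v_rel×d = (-14)·(1) − (-4)·(-12) = -62
since m = R²·212 − (-62)²:  R² = (3844 + 26684) / 212 = 144
R = √144 = 12  ⇒  r_B = 12 − 7 = 5

rB=5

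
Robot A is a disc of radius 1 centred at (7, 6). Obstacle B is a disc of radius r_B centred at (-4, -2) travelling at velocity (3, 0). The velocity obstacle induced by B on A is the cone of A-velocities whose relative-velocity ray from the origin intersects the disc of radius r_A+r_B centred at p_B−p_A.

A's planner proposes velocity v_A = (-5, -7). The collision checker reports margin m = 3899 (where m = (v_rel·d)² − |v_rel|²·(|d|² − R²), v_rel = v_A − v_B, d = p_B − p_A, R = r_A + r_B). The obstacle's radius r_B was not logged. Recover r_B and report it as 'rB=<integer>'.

m = 3899
d = (-11, -8);  v_rel = (-8, -7),  |v_rel|² = 113
v_rel×d = (-8)·(-8) − (-7)·(-11) = -13
since m = R²·113 − (-13)²:  R² = (169 + 3899) / 113 = 36
R = √36 = 6  ⇒  r_B = 6 − 1 = 5

rB=5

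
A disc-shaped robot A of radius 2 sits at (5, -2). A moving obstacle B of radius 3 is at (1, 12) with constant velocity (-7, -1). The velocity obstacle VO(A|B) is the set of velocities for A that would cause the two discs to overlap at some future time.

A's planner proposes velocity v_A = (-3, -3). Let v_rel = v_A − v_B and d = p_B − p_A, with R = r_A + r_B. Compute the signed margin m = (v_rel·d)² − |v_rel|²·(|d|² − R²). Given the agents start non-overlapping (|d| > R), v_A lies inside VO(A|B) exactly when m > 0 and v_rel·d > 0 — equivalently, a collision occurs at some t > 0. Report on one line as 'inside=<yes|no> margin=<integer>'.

d = (-4, 14),  |d|² = 212;  R = 2+3 = 5,  c = 212−5² = 187
v_rel = (4, -2),  |v_rel|² = 20;  v_rel·d = (4)·(-4) + (-2)·(14) = -44
20·t² + 88·t + 187 = 0  ⇒  m = (-44)² − 20·187 = -1804
m = -1804 < 0,  v_rel·d = -44 < 0  ⇒  outside

inside=no margin=-1804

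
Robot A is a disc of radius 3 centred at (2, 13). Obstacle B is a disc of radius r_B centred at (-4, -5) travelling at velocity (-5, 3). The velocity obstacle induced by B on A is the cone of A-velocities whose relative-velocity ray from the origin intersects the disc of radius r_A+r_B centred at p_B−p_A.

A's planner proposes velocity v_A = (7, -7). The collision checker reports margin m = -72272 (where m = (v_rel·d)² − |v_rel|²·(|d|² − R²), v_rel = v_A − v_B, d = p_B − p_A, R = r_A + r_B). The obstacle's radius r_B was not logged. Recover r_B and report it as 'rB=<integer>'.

m = -72272
d = (-6, -18);  v_rel = (12, -10),  |v_rel|² = 244
v_rel×d = (12)·(-18) − (-10)·(-6) = -276
since m = R²·244 − (-276)²:  R² = (76176 + -72272) / 244 = 16
R = √16 = 4  ⇒  r_B = 4 − 3 = 1

rB=1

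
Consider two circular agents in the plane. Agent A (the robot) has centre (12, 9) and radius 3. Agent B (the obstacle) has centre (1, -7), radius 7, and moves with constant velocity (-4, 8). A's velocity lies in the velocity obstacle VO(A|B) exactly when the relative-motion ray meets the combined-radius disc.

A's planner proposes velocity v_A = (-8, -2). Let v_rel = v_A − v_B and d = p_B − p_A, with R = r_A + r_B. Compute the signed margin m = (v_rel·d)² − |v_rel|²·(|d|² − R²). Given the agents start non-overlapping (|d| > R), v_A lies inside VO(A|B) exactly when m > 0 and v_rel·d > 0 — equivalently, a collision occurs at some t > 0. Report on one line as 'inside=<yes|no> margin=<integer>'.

d = (-11, -16),  |d|² = 377;  R = 3+7 = 10,  c = 377−10² = 277
v_rel = (-4, -10),  |v_rel|² = 116;  v_rel·d = (-4)·(-11) + (-10)·(-16) = 204
116·t² − 408·t + 277 = 0  ⇒  m = 204² − 116·277 = 9484
m = 9484 > 0,  v_rel·d = 204 > 0  ⇒  inside

inside=yes margin=9484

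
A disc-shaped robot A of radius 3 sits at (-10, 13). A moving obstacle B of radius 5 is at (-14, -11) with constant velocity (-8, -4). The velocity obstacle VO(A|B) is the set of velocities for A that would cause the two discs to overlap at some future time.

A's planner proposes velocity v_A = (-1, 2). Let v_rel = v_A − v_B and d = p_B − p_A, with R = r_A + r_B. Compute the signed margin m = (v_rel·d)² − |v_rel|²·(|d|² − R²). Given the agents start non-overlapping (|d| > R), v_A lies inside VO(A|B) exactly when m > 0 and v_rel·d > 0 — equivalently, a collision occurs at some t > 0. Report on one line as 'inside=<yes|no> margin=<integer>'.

d = (-4, -24),  |d|² = 592;  R = 3+5 = 8,  c = 592−8² = 528
v_rel = (7, 6),  |v_rel|² = 85;  v_rel·d = (7)·(-4) + (6)·(-24) = -172
85·t² + 344·t + 528 = 0  ⇒  m = (-172)² − 85·528 = -15296
m = -15296 < 0,  v_rel·d = -172 < 0  ⇒  outside

inside=no margin=-15296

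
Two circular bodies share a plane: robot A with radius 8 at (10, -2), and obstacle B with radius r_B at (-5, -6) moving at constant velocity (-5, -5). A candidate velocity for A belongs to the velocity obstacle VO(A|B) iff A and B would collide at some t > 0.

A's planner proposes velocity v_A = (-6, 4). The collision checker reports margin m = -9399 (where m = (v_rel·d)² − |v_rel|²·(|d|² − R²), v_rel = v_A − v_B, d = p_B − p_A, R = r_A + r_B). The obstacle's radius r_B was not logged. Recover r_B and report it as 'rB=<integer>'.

m = -9399
d = (-15, -4);  v_rel = (-1, 9),  |v_rel|² = 82
v_rel×d = (-1)·(-4) − (9)·(-15) = 139
since m = R²·82 − 139²:  R² = (19321 + -9399) / 82 = 121
R = √121 = 11  ⇒  r_B = 11 − 8 = 3

rB=3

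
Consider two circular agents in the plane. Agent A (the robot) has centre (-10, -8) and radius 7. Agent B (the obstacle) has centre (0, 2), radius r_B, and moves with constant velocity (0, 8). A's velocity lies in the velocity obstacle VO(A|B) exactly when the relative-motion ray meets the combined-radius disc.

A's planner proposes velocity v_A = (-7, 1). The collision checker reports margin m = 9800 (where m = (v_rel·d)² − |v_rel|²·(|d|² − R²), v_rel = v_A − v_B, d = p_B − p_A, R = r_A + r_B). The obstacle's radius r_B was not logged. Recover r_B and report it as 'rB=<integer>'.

m = 9800
d = (10, 10);  v_rel = (-7, -7),  |v_rel|² = 98
v_rel×d = (-7)·(10) − (-7)·(10) = 0
since m = R²·98 − 0²:  R² = (0 + 9800) / 98 = 100
R = √100 = 10  ⇒  r_B = 10 − 7 = 3

rB=3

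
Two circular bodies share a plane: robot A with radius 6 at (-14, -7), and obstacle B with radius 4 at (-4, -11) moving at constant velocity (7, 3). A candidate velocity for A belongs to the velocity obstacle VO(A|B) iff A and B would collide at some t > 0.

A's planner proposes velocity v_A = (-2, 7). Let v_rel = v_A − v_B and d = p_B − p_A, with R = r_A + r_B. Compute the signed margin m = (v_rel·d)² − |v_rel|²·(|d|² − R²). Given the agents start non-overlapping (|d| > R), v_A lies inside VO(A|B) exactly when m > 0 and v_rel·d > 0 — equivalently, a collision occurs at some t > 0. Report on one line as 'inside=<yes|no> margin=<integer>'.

d = (10, -4),  |d|² = 116;  R = 6+4 = 10,  c = 116−10² = 16
v_rel = (-9, 4),  |v_rel|² = 97;  v_rel·d = (-9)·(10) + (4)·(-4) = -106
97·t² + 212·t + 16 = 0  ⇒  m = (-106)² − 97·16 = 9684
m = 9684 > 0,  v_rel·d = -106 < 0  ⇒  outside

inside=no margin=9684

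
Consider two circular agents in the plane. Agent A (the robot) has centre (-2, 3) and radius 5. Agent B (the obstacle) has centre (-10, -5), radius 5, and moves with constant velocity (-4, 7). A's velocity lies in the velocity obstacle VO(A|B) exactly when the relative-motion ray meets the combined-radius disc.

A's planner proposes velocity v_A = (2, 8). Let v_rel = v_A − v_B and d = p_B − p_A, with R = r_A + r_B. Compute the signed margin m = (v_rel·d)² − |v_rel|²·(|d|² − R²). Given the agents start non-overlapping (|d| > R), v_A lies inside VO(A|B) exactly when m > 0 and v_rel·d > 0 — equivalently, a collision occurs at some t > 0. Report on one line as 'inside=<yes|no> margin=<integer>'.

d = (-8, -8),  |d|² = 128;  R = 5+5 = 10,  c = 128−10² = 28
v_rel = (6, 1),  |v_rel|² = 37;  v_rel·d = (6)·(-8) + (1)·(-8) = -56
37·t² + 112·t + 28 = 0  ⇒  m = (-56)² − 37·28 = 2100
m = 2100 > 0,  v_rel·d = -56 < 0  ⇒  outside

inside=no margin=2100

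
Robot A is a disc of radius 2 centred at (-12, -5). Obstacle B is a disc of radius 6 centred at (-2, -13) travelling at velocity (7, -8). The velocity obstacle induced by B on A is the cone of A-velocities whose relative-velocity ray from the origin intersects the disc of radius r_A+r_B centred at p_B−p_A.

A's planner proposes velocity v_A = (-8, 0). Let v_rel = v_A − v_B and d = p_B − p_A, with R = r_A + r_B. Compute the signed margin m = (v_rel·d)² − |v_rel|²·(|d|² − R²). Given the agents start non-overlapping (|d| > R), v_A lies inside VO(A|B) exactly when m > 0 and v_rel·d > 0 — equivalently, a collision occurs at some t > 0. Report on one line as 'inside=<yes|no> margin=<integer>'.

d = (10, -8),  |d|² = 164;  R = 2+6 = 8,  c = 164−8² = 100
v_rel = (-15, 8),  |v_rel|² = 289;  v_rel·d = (-15)·(10) + (8)·(-8) = -214
289·t² + 428·t + 100 = 0  ⇒  m = (-214)² − 289·100 = 16896
m = 16896 > 0,  v_rel·d = -214 < 0  ⇒  outside

inside=no margin=16896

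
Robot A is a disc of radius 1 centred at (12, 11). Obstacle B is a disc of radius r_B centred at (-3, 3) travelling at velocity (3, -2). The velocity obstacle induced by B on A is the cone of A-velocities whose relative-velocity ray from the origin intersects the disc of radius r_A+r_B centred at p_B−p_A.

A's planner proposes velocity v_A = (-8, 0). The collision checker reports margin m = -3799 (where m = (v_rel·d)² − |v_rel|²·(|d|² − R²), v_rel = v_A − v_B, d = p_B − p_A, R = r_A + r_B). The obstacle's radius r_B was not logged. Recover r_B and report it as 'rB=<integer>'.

m = -3799
d = (-15, -8);  v_rel = (-11, 2),  |v_rel|² = 125
v_rel×d = (-11)·(-8) − (2)·(-15) = 118
since m = R²·125 − 118²:  R² = (13924 + -3799) / 125 = 81
R = √81 = 9  ⇒  r_B = 9 − 1 = 8

rB=8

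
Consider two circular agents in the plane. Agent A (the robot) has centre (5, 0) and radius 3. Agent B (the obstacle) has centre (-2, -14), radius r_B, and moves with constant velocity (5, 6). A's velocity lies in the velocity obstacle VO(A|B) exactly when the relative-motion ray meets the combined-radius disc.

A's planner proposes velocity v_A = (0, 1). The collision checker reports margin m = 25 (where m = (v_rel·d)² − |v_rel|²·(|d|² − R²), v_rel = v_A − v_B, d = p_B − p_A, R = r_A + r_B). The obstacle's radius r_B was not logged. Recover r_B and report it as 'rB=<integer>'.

m = 25
d = (-7, -14);  v_rel = (-5, -5),  |v_rel|² = 50
v_rel×d = (-5)·(-14) − (-5)·(-7) = 35
since m = R²·50 − 35²:  R² = (1225 + 25) / 50 = 25
R = √25 = 5  ⇒  r_B = 5 − 3 = 2

rB=2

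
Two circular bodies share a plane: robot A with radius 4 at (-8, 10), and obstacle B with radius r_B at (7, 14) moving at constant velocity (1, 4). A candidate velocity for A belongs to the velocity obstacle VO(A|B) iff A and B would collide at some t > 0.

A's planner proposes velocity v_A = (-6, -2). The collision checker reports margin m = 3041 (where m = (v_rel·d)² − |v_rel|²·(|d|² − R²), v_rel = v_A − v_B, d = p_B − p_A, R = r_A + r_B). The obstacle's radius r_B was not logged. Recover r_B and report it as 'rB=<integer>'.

m = 3041
d = (15, 4);  v_rel = (-7, -6),  |v_rel|² = 85
v_rel×d = (-7)·(4) − (-6)·(15) = 62
since m = R²·85 − 62²:  R² = (3844 + 3041) / 85 = 81
R = √81 = 9  ⇒  r_B = 9 − 4 = 5

rB=5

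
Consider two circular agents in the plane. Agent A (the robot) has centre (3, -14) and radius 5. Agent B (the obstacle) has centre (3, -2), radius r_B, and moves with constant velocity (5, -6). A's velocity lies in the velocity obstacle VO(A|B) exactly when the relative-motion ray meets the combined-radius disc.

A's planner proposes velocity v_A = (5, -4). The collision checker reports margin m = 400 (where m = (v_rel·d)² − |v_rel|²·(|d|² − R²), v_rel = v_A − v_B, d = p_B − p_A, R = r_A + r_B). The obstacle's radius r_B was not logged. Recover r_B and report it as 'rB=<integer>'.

m = 400
d = (0, 12);  v_rel = (0, 2),  |v_rel|² = 4
v_rel×d = (0)·(12) − (2)·(0) = 0
since m = R²·4 − 0²:  R² = (0 + 400) / 4 = 100
R = √100 = 10  ⇒  r_B = 10 − 5 = 5

rB=5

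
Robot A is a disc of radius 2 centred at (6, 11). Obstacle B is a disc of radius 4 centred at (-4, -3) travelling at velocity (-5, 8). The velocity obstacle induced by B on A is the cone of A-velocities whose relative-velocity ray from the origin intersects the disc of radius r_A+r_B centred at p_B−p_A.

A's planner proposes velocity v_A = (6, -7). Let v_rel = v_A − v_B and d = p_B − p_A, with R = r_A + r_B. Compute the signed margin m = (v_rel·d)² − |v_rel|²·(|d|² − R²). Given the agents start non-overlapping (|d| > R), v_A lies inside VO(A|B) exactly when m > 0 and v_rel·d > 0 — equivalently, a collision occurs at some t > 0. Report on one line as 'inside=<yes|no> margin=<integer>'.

d = (-10, -14),  |d|² = 296;  R = 2+4 = 6,  c = 296−6² = 260
v_rel = (11, -15),  |v_rel|² = 346;  v_rel·d = (11)·(-10) + (-15)·(-14) = 100
346·t² − 200·t + 260 = 0  ⇒  m = 100² − 346·260 = -79960
m = -79960 < 0,  v_rel·d = 100 > 0  ⇒  outside

inside=no margin=-79960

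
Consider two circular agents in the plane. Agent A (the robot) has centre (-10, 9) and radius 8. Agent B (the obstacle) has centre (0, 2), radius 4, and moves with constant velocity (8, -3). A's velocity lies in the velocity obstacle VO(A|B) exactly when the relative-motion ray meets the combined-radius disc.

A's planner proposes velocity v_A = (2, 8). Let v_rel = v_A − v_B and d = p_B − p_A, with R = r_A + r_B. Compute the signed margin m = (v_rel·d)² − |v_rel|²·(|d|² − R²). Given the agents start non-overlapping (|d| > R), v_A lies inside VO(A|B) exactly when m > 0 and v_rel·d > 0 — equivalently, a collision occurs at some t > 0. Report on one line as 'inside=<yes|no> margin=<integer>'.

d = (10, -7),  |d|² = 149;  R = 8+4 = 12,  c = 149−12² = 5
v_rel = (-6, 11),  |v_rel|² = 157;  v_rel·d = (-6)·(10) + (11)·(-7) = -137
157·t² + 274·t + 5 = 0  ⇒  m = (-137)² − 157·5 = 17984
m = 17984 > 0,  v_rel·d = -137 < 0  ⇒  outside

inside=no margin=17984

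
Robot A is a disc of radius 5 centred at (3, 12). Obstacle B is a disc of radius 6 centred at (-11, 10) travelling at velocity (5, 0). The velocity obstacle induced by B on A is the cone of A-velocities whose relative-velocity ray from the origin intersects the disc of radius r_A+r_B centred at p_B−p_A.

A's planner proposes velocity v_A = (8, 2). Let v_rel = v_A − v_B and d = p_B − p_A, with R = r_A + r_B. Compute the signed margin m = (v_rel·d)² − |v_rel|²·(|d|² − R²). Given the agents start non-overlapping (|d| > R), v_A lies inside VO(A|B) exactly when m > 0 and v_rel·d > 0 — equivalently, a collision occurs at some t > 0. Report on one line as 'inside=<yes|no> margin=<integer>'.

d = (-14, -2),  |d|² = 200;  R = 5+6 = 11,  c = 200−11² = 79
v_rel = (3, 2),  |v_rel|² = 13;  v_rel·d = (3)·(-14) + (2)·(-2) = -46
13·t² + 92·t + 79 = 0  ⇒  m = (-46)² − 13·79 = 1089
m = 1089 > 0,  v_rel·d = -46 < 0  ⇒  outside

inside=no margin=1089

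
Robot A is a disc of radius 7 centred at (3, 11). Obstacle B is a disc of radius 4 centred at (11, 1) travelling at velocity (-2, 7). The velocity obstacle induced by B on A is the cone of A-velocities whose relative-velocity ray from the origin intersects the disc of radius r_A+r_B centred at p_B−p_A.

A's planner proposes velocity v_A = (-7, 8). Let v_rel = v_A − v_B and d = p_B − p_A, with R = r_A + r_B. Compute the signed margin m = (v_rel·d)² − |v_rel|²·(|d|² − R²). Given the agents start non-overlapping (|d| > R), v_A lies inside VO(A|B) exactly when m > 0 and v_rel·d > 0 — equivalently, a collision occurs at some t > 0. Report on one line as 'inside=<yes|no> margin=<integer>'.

d = (8, -10),  |d|² = 164;  R = 7+4 = 11,  c = 164−11² = 43
v_rel = (-5, 1),  |v_rel|² = 26;  v_rel·d = (-5)·(8) + (1)·(-10) = -50
26·t² + 100·t + 43 = 0  ⇒  m = (-50)² − 26·43 = 1382
m = 1382 > 0,  v_rel·d = -50 < 0  ⇒  outside

inside=no margin=1382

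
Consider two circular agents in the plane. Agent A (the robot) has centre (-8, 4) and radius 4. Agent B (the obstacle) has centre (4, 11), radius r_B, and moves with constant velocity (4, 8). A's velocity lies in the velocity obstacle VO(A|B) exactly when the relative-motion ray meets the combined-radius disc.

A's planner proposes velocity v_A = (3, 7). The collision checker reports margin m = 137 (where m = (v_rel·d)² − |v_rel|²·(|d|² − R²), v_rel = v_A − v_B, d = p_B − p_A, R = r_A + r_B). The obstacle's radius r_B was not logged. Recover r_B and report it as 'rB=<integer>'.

m = 137
d = (12, 7);  v_rel = (-1, -1),  |v_rel|² = 2
v_rel×d = (-1)·(7) − (-1)·(12) = 5
since m = R²·2 − 5²:  R² = (25 + 137) / 2 = 81
R = √81 = 9  ⇒  r_B = 9 − 4 = 5

rB=5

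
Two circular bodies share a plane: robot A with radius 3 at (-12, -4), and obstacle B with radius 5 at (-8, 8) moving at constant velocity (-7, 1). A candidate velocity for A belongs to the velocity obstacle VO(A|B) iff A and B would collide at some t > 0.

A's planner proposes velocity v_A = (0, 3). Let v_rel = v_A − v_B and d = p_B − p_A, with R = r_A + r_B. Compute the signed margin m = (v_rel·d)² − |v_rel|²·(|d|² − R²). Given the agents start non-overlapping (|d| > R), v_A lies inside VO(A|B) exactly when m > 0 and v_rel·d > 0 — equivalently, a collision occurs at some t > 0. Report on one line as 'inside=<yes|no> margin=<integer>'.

d = (4, 12),  |d|² = 160;  R = 3+5 = 8,  c = 160−8² = 96
v_rel = (7, 2),  |v_rel|² = 53;  v_rel·d = (7)·(4) + (2)·(12) = 52
53·t² − 104·t + 96 = 0  ⇒  m = 52² − 53·96 = -2384
m = -2384 < 0,  v_rel·d = 52 > 0  ⇒  outside

inside=no margin=-2384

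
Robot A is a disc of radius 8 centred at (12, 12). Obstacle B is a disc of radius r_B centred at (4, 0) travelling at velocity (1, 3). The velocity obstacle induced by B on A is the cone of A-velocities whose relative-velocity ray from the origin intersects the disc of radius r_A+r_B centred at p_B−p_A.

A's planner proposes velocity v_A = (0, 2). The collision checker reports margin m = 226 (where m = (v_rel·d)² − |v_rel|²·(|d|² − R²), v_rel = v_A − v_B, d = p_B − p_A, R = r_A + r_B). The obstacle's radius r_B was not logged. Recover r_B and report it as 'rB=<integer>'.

m = 226
d = (-8, -12);  v_rel = (-1, -1),  |v_rel|² = 2
v_rel×d = (-1)·(-12) − (-1)·(-8) = 4
since m = R²·2 − 4²:  R² = (16 + 226) / 2 = 121
R = √121 = 11  ⇒  r_B = 11 − 8 = 3

rB=3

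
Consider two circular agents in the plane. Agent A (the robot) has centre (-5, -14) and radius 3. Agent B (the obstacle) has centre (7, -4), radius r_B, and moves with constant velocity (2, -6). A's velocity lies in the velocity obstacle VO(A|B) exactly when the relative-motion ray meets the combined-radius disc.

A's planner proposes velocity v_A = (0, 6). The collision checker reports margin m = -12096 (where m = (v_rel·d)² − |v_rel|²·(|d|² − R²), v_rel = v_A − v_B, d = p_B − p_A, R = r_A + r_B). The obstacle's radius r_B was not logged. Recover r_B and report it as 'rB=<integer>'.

m = -12096
d = (12, 10);  v_rel = (-2, 12),  |v_rel|² = 148
v_rel×d = (-2)·(10) − (12)·(12) = -164
since m = R²·148 − (-164)²:  R² = (26896 + -12096) / 148 = 100
R = √100 = 10  ⇒  r_B = 10 − 3 = 7

rB=7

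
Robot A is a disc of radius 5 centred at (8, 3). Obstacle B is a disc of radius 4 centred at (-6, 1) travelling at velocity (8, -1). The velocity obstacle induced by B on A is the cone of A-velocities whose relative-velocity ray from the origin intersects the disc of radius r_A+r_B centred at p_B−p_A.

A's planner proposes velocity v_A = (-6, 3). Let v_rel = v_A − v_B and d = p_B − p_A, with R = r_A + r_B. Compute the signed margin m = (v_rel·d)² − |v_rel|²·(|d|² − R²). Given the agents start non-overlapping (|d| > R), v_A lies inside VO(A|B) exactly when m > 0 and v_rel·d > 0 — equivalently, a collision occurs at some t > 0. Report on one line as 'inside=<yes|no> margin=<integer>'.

d = (-14, -2),  |d|² = 200;  R = 5+4 = 9,  c = 200−9² = 119
v_rel = (-14, 4),  |v_rel|² = 212;  v_rel·d = (-14)·(-14) + (4)·(-2) = 188
212·t² − 376·t + 119 = 0  ⇒  m = 188² − 212·119 = 10116
m = 10116 > 0,  v_rel·d = 188 > 0  ⇒  inside

inside=yes margin=10116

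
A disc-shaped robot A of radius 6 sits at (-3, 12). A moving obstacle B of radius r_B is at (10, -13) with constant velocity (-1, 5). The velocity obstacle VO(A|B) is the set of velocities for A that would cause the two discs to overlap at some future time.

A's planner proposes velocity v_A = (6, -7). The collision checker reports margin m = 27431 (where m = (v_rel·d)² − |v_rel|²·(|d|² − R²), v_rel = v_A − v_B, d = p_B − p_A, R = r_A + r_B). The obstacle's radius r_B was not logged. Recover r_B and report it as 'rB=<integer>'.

m = 27431
d = (13, -25);  v_rel = (7, -12),  |v_rel|² = 193
v_rel×d = (7)·(-25) − (-12)·(13) = -19
since m = R²·193 − (-19)²:  R² = (361 + 27431) / 193 = 144
R = √144 = 12  ⇒  r_B = 12 − 6 = 6

rB=6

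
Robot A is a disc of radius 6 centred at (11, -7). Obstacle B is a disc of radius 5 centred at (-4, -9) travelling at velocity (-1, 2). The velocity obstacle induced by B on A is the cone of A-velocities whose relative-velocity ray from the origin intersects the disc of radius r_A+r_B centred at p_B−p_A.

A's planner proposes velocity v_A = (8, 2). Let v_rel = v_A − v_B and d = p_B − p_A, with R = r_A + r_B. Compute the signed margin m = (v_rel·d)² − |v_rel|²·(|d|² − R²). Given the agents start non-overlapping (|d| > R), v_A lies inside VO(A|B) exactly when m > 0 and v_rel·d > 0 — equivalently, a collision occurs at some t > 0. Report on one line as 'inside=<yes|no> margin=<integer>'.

d = (-15, -2),  |d|² = 229;  R = 6+5 = 11,  c = 229−11² = 108
v_rel = (9, 0),  |v_rel|² = 81;  v_rel·d = (9)·(-15) + (0)·(-2) = -135
81·t² + 270·t + 108 = 0  ⇒  m = (-135)² − 81·108 = 9477
m = 9477 > 0,  v_rel·d = -135 < 0  ⇒  outside

inside=no margin=9477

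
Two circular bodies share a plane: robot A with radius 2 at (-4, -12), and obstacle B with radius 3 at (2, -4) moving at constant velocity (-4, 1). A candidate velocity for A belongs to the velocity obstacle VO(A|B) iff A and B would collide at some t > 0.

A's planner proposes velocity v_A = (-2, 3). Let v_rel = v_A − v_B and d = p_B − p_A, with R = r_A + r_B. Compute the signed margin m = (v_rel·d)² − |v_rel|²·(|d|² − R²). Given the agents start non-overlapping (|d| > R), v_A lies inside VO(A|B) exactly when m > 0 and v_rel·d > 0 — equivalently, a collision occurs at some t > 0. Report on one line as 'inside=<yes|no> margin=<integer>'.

d = (6, 8),  |d|² = 100;  R = 2+3 = 5,  c = 100−5² = 75
v_rel = (2, 2),  |v_rel|² = 8;  v_rel·d = (2)·(6) + (2)·(8) = 28
8·t² − 56·t + 75 = 0  ⇒  m = 28² − 8·75 = 184
m = 184 > 0,  v_rel·d = 28 > 0  ⇒  inside

inside=yes margin=184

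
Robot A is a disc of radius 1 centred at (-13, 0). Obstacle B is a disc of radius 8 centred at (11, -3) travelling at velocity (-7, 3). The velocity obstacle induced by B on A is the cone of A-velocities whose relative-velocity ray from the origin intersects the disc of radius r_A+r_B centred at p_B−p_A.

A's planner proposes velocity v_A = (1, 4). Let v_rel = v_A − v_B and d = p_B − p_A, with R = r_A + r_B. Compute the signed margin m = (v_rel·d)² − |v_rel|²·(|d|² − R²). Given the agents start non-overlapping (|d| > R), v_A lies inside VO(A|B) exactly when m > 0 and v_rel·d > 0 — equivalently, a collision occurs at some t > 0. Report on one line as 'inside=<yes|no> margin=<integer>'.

d = (24, -3),  |d|² = 585;  R = 1+8 = 9,  c = 585−9² = 504
v_rel = (8, 1),  |v_rel|² = 65;  v_rel·d = (8)·(24) + (1)·(-3) = 189
65·t² − 378·t + 504 = 0  ⇒  m = 189² − 65·504 = 2961
m = 2961 > 0,  v_rel·d = 189 > 0  ⇒  inside

inside=yes margin=2961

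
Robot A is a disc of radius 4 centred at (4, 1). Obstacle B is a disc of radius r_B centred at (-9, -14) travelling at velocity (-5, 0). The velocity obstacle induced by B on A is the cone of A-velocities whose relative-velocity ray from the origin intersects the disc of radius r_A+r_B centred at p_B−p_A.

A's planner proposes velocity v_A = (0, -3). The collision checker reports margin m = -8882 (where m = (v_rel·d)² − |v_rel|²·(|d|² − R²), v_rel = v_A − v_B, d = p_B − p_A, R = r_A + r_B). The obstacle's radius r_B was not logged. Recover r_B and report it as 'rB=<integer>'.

m = -8882
d = (-13, -15);  v_rel = (5, -3),  |v_rel|² = 34
v_rel×d = (5)·(-15) − (-3)·(-13) = -114
since m = R²·34 − (-114)²:  R² = (12996 + -8882) / 34 = 121
R = √121 = 11  ⇒  r_B = 11 − 4 = 7

rB=7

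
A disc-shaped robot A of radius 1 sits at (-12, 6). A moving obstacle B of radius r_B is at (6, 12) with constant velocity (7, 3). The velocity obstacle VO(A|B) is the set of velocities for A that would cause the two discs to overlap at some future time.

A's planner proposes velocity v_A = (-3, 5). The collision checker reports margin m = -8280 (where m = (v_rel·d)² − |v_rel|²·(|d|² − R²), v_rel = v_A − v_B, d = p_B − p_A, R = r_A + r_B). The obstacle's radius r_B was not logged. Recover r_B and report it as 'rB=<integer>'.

m = -8280
d = (18, 6);  v_rel = (-10, 2),  |v_rel|² = 104
v_rel×d = (-10)·(6) − (2)·(18) = -96
since m = R²·104 − (-96)²:  R² = (9216 + -8280) / 104 = 9
R = √9 = 3  ⇒  r_B = 3 − 1 = 2

rB=2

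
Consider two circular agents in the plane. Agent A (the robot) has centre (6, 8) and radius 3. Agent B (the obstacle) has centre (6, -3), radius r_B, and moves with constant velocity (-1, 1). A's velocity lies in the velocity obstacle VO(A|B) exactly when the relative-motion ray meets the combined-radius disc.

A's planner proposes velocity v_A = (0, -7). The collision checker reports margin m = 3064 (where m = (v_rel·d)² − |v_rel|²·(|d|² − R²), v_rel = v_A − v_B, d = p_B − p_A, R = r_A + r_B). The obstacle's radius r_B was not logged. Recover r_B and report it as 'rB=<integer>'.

m = 3064
d = (0, -11);  v_rel = (1, -8),  |v_rel|² = 65
v_rel×d = (1)·(-11) − (-8)·(0) = -11
since m = R²·65 − (-11)²:  R² = (121 + 3064) / 65 = 49
R = √49 = 7  ⇒  r_B = 7 − 3 = 4

rB=4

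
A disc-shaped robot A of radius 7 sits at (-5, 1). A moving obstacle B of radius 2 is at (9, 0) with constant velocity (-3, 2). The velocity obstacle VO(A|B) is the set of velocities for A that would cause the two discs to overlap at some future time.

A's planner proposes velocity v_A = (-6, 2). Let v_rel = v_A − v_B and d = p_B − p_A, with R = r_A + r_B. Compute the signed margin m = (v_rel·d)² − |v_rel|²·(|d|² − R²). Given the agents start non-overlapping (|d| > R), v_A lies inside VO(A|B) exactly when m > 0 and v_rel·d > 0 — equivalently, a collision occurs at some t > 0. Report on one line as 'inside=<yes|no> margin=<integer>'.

d = (14, -1),  |d|² = 197;  R = 7+2 = 9,  c = 197−9² = 116
v_rel = (-3, 0),  |v_rel|² = 9;  v_rel·d = (-3)·(14) + (0)·(-1) = -42
9·t² + 84·t + 116 = 0  ⇒  m = (-42)² − 9·116 = 720
m = 720 > 0,  v_rel·d = -42 < 0  ⇒  outside

inside=no margin=720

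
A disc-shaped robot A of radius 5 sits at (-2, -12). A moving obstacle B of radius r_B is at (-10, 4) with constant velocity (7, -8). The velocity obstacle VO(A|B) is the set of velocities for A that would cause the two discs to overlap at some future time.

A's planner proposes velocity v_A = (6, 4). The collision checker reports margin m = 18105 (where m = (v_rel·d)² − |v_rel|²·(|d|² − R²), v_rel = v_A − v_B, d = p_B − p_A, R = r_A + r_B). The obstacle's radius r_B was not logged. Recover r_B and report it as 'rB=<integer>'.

m = 18105
d = (-8, 16);  v_rel = (-1, 12),  |v_rel|² = 145
v_rel×d = (-1)·(16) − (12)·(-8) = 80
since m = R²·145 − 80²:  R² = (6400 + 18105) / 145 = 169
R = √169 = 13  ⇒  r_B = 13 − 5 = 8

rB=8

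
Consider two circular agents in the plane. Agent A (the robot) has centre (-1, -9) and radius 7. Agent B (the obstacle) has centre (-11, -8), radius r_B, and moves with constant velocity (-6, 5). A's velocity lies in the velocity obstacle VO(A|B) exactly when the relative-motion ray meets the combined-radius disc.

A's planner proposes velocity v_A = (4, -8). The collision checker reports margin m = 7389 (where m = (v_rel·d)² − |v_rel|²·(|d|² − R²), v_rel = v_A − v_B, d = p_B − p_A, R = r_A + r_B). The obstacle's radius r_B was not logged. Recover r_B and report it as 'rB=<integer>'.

m = 7389
d = (-10, 1);  v_rel = (10, -13),  |v_rel|² = 269
v_rel×d = (10)·(1) − (-13)·(-10) = -120
since m = R²·269 − (-120)²:  R² = (14400 + 7389) / 269 = 81
R = √81 = 9  ⇒  r_B = 9 − 7 = 2

rB=2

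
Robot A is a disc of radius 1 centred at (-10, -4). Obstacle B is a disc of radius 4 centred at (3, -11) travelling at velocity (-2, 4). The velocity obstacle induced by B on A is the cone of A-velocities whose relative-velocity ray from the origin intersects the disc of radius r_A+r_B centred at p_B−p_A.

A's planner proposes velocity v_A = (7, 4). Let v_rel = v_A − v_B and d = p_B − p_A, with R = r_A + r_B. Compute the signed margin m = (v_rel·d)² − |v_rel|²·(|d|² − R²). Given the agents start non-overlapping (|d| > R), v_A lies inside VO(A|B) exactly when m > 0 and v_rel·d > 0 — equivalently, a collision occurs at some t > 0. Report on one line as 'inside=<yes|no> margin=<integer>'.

d = (13, -7),  |d|² = 218;  R = 1+4 = 5,  c = 218−5² = 193
v_rel = (9, 0),  |v_rel|² = 81;  v_rel·d = (9)·(13) + (0)·(-7) = 117
81·t² − 234·t + 193 = 0  ⇒  m = 117² − 81·193 = -1944
m = -1944 < 0,  v_rel·d = 117 > 0  ⇒  outside

inside=no margin=-1944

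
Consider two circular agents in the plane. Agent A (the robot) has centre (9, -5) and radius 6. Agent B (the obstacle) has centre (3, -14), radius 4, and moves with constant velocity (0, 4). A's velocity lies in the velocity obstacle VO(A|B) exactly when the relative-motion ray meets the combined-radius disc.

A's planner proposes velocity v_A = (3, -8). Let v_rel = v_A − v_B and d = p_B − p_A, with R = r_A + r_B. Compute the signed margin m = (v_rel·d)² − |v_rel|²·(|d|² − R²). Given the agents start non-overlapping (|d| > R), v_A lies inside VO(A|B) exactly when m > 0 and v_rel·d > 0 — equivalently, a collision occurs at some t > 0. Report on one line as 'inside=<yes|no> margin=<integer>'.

d = (-6, -9),  |d|² = 117;  R = 6+4 = 10,  c = 117−10² = 17
v_rel = (3, -12),  |v_rel|² = 153;  v_rel·d = (3)·(-6) + (-12)·(-9) = 90
153·t² − 180·t + 17 = 0  ⇒  m = 90² − 153·17 = 5499
m = 5499 > 0,  v_rel·d = 90 > 0  ⇒  inside

inside=yes margin=5499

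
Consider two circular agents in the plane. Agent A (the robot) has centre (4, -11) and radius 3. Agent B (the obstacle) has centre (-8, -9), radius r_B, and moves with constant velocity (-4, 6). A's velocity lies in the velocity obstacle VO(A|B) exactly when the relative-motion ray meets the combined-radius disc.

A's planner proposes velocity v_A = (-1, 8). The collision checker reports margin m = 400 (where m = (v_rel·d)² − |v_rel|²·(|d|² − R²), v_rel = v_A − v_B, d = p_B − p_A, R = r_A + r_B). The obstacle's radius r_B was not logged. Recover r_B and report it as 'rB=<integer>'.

m = 400
d = (-12, 2);  v_rel = (3, 2),  |v_rel|² = 13
v_rel×d = (3)·(2) − (2)·(-12) = 30
since m = R²·13 − 30²:  R² = (900 + 400) / 13 = 100
R = √100 = 10  ⇒  r_B = 10 − 3 = 7

rB=7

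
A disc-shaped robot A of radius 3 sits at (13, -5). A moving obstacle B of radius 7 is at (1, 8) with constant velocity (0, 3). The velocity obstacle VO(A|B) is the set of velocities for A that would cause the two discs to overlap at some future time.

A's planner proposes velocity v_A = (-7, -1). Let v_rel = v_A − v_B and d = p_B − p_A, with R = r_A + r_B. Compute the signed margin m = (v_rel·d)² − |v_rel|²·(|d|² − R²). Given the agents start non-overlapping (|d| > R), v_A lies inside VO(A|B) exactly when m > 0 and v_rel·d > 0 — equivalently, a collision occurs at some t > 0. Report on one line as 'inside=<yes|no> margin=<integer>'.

d = (-12, 13),  |d|² = 313;  R = 3+7 = 10,  c = 313−10² = 213
v_rel = (-7, -4),  |v_rel|² = 65;  v_rel·d = (-7)·(-12) + (-4)·(13) = 32
65·t² − 64·t + 213 = 0  ⇒  m = 32² − 65·213 = -12821
m = -12821 < 0,  v_rel·d = 32 > 0  ⇒  outside

inside=no margin=-12821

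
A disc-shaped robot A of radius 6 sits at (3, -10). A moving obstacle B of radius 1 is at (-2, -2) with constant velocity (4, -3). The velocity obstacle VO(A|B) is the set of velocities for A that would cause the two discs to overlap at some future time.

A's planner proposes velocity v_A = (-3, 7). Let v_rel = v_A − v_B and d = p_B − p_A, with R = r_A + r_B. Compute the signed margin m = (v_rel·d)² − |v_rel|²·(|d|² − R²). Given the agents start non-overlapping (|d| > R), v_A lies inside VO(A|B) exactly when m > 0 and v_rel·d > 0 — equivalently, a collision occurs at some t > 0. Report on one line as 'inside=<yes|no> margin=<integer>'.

d = (-5, 8),  |d|² = 89;  R = 6+1 = 7,  c = 89−7² = 40
v_rel = (-7, 10),  |v_rel|² = 149;  v_rel·d = (-7)·(-5) + (10)·(8) = 115
149·t² − 230·t + 40 = 0  ⇒  m = 115² − 149·40 = 7265
m = 7265 > 0,  v_rel·d = 115 > 0  ⇒  inside

inside=yes margin=7265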